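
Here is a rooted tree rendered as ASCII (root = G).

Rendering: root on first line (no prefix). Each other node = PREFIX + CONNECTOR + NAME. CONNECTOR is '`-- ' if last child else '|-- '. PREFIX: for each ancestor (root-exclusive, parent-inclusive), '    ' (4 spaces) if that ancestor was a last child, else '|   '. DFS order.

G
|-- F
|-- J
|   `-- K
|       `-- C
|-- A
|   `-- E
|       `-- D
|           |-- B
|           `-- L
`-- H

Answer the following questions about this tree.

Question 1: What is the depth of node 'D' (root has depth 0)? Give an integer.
Answer: 3

Derivation:
Path from root to D: G -> A -> E -> D
Depth = number of edges = 3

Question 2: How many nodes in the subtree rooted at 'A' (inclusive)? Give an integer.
Answer: 5

Derivation:
Subtree rooted at A contains: A, B, D, E, L
Count = 5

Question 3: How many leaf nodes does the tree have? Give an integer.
Leaves (nodes with no children): B, C, F, H, L

Answer: 5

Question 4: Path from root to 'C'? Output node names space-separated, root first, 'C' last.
Walk down from root: G -> J -> K -> C

Answer: G J K C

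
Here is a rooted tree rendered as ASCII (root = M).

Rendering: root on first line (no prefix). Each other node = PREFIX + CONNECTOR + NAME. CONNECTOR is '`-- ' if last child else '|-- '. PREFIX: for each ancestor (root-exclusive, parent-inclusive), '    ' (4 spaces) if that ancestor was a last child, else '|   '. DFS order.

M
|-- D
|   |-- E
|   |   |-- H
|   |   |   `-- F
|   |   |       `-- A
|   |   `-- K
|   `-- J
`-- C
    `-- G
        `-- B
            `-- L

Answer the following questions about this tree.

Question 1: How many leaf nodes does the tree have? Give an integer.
Leaves (nodes with no children): A, J, K, L

Answer: 4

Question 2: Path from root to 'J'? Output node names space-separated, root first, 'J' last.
Answer: M D J

Derivation:
Walk down from root: M -> D -> J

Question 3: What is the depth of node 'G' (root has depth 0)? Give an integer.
Answer: 2

Derivation:
Path from root to G: M -> C -> G
Depth = number of edges = 2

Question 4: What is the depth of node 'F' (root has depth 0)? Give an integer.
Answer: 4

Derivation:
Path from root to F: M -> D -> E -> H -> F
Depth = number of edges = 4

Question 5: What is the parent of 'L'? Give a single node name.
Scan adjacency: L appears as child of B

Answer: B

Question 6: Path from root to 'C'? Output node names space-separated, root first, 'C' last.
Answer: M C

Derivation:
Walk down from root: M -> C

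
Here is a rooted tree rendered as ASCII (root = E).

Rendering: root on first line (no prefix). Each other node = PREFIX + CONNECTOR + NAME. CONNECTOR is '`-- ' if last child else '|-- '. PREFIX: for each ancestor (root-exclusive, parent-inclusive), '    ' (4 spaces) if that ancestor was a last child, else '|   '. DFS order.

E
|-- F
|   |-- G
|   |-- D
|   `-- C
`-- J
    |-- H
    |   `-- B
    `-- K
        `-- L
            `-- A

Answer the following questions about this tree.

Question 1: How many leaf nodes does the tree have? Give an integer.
Leaves (nodes with no children): A, B, C, D, G

Answer: 5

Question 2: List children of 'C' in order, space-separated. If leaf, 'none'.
Answer: none

Derivation:
Node C's children (from adjacency): (leaf)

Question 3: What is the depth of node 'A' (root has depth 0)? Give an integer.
Path from root to A: E -> J -> K -> L -> A
Depth = number of edges = 4

Answer: 4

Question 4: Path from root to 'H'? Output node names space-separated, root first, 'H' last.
Walk down from root: E -> J -> H

Answer: E J H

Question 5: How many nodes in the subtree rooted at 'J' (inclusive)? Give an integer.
Subtree rooted at J contains: A, B, H, J, K, L
Count = 6

Answer: 6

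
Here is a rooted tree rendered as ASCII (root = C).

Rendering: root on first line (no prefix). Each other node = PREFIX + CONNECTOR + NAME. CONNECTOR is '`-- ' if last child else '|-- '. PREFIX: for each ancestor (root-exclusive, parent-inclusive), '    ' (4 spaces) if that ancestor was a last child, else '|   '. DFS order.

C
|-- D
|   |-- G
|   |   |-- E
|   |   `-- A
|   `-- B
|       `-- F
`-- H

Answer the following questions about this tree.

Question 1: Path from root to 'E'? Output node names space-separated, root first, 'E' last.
Answer: C D G E

Derivation:
Walk down from root: C -> D -> G -> E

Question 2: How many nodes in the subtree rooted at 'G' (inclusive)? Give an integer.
Subtree rooted at G contains: A, E, G
Count = 3

Answer: 3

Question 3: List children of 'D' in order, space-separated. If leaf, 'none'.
Answer: G B

Derivation:
Node D's children (from adjacency): G, B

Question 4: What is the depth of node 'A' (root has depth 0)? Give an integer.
Answer: 3

Derivation:
Path from root to A: C -> D -> G -> A
Depth = number of edges = 3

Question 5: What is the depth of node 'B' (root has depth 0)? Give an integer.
Answer: 2

Derivation:
Path from root to B: C -> D -> B
Depth = number of edges = 2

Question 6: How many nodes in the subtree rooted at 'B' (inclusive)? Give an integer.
Subtree rooted at B contains: B, F
Count = 2

Answer: 2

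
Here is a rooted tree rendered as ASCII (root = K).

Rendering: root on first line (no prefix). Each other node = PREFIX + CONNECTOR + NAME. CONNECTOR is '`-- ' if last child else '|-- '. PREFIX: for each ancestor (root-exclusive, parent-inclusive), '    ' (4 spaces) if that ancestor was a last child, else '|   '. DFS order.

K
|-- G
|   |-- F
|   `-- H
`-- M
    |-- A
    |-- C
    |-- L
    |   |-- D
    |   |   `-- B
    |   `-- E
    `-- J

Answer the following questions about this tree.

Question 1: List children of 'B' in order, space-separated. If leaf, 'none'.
Answer: none

Derivation:
Node B's children (from adjacency): (leaf)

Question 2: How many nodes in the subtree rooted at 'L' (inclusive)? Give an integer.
Subtree rooted at L contains: B, D, E, L
Count = 4

Answer: 4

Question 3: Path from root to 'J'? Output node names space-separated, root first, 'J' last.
Walk down from root: K -> M -> J

Answer: K M J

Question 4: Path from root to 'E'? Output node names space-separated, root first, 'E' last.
Walk down from root: K -> M -> L -> E

Answer: K M L E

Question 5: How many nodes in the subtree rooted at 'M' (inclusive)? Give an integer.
Answer: 8

Derivation:
Subtree rooted at M contains: A, B, C, D, E, J, L, M
Count = 8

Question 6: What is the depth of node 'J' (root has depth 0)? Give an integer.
Path from root to J: K -> M -> J
Depth = number of edges = 2

Answer: 2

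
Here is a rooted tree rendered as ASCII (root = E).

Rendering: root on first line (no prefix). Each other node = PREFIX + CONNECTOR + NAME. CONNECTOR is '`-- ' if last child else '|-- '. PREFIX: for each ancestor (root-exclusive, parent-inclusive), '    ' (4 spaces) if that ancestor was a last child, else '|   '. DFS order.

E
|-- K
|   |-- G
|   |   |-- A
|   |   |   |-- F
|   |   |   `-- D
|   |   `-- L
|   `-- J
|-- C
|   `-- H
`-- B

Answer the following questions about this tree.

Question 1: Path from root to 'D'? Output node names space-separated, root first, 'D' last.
Answer: E K G A D

Derivation:
Walk down from root: E -> K -> G -> A -> D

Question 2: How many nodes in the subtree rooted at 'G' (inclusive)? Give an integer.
Answer: 5

Derivation:
Subtree rooted at G contains: A, D, F, G, L
Count = 5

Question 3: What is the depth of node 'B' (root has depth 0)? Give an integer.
Path from root to B: E -> B
Depth = number of edges = 1

Answer: 1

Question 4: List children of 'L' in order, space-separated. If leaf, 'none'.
Node L's children (from adjacency): (leaf)

Answer: none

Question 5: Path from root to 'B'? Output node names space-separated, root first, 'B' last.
Answer: E B

Derivation:
Walk down from root: E -> B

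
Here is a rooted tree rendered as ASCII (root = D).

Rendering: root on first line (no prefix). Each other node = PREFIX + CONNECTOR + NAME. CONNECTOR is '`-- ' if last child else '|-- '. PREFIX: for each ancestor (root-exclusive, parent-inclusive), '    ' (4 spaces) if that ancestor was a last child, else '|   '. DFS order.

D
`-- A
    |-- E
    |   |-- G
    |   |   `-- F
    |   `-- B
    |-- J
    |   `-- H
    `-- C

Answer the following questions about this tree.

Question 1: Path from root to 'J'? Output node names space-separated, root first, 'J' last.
Answer: D A J

Derivation:
Walk down from root: D -> A -> J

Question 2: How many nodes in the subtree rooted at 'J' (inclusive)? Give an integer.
Answer: 2

Derivation:
Subtree rooted at J contains: H, J
Count = 2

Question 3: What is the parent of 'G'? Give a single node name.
Scan adjacency: G appears as child of E

Answer: E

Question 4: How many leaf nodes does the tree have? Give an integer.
Leaves (nodes with no children): B, C, F, H

Answer: 4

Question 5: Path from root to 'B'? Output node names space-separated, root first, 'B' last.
Answer: D A E B

Derivation:
Walk down from root: D -> A -> E -> B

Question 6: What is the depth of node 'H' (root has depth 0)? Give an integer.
Answer: 3

Derivation:
Path from root to H: D -> A -> J -> H
Depth = number of edges = 3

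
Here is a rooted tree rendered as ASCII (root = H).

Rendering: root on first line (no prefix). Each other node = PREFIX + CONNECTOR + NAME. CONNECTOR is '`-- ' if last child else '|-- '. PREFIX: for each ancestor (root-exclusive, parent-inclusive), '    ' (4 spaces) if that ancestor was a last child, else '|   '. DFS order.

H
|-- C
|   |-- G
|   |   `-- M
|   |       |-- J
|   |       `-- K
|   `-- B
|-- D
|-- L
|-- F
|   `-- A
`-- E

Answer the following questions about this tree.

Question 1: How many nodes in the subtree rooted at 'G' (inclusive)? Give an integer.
Subtree rooted at G contains: G, J, K, M
Count = 4

Answer: 4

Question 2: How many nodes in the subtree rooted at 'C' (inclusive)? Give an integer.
Answer: 6

Derivation:
Subtree rooted at C contains: B, C, G, J, K, M
Count = 6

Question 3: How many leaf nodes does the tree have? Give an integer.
Leaves (nodes with no children): A, B, D, E, J, K, L

Answer: 7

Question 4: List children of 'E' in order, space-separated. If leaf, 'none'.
Node E's children (from adjacency): (leaf)

Answer: none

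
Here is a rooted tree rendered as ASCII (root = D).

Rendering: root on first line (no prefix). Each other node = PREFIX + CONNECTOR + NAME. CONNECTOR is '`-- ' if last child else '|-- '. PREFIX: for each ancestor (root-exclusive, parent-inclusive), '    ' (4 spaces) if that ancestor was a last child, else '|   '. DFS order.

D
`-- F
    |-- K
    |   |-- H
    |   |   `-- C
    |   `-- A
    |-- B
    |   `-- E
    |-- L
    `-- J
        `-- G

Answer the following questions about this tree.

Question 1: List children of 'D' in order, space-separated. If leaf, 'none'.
Node D's children (from adjacency): F

Answer: F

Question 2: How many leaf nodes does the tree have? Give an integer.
Answer: 5

Derivation:
Leaves (nodes with no children): A, C, E, G, L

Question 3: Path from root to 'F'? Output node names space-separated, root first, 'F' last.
Answer: D F

Derivation:
Walk down from root: D -> F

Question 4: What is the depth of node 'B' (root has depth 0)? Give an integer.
Path from root to B: D -> F -> B
Depth = number of edges = 2

Answer: 2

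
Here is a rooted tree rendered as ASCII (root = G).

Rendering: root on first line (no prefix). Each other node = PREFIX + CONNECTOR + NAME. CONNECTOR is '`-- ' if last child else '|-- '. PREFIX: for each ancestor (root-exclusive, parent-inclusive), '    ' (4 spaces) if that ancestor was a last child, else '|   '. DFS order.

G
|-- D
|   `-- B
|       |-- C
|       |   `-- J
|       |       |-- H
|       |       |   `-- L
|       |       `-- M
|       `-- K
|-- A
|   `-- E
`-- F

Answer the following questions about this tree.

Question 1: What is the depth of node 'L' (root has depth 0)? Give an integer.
Path from root to L: G -> D -> B -> C -> J -> H -> L
Depth = number of edges = 6

Answer: 6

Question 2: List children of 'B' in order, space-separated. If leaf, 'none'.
Node B's children (from adjacency): C, K

Answer: C K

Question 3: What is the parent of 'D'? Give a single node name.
Answer: G

Derivation:
Scan adjacency: D appears as child of G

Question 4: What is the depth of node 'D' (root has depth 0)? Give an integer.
Answer: 1

Derivation:
Path from root to D: G -> D
Depth = number of edges = 1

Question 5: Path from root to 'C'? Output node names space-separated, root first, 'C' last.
Answer: G D B C

Derivation:
Walk down from root: G -> D -> B -> C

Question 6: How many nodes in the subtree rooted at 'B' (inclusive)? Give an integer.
Answer: 7

Derivation:
Subtree rooted at B contains: B, C, H, J, K, L, M
Count = 7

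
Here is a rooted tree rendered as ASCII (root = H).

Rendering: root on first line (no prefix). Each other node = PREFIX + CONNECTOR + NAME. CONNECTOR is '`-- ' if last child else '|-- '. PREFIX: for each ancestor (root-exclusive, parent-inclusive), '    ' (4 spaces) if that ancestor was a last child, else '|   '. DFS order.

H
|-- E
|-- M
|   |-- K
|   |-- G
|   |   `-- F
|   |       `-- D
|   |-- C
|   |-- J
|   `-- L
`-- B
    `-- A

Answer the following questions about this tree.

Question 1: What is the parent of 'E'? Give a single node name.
Answer: H

Derivation:
Scan adjacency: E appears as child of H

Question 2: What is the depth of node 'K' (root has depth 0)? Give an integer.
Answer: 2

Derivation:
Path from root to K: H -> M -> K
Depth = number of edges = 2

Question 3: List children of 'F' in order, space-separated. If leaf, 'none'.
Node F's children (from adjacency): D

Answer: D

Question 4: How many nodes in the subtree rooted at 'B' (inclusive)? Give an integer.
Answer: 2

Derivation:
Subtree rooted at B contains: A, B
Count = 2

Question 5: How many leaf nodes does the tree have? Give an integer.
Answer: 7

Derivation:
Leaves (nodes with no children): A, C, D, E, J, K, L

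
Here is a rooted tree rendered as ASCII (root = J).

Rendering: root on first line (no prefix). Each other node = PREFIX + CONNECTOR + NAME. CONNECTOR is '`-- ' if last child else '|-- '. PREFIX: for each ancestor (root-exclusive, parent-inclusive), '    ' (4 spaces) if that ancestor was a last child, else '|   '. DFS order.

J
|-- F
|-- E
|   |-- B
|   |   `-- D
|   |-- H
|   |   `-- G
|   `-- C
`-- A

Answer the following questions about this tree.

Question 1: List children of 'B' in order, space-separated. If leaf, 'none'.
Node B's children (from adjacency): D

Answer: D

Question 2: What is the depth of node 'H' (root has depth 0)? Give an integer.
Answer: 2

Derivation:
Path from root to H: J -> E -> H
Depth = number of edges = 2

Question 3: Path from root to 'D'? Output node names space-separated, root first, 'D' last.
Answer: J E B D

Derivation:
Walk down from root: J -> E -> B -> D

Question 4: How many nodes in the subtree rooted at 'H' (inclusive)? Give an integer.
Answer: 2

Derivation:
Subtree rooted at H contains: G, H
Count = 2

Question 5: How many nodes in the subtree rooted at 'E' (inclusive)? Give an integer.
Subtree rooted at E contains: B, C, D, E, G, H
Count = 6

Answer: 6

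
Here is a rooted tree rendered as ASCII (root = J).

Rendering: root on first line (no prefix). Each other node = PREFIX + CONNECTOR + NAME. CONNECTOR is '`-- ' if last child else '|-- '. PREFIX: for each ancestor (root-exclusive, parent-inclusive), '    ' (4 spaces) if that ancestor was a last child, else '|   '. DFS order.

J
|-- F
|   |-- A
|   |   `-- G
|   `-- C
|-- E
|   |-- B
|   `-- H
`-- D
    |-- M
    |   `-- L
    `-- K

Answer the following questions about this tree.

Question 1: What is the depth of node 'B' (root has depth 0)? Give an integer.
Path from root to B: J -> E -> B
Depth = number of edges = 2

Answer: 2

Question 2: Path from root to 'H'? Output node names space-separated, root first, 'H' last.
Walk down from root: J -> E -> H

Answer: J E H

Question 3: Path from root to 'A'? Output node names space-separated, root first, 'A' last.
Answer: J F A

Derivation:
Walk down from root: J -> F -> A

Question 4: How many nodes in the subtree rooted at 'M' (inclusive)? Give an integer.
Subtree rooted at M contains: L, M
Count = 2

Answer: 2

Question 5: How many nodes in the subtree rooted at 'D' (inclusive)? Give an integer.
Subtree rooted at D contains: D, K, L, M
Count = 4

Answer: 4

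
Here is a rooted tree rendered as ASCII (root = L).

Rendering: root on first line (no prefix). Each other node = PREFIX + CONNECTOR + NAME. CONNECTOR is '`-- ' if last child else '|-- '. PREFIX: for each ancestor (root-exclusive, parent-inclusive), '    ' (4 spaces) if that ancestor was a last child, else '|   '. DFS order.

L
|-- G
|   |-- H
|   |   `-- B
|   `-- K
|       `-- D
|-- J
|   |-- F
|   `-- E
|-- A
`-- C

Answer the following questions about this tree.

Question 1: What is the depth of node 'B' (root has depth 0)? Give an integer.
Path from root to B: L -> G -> H -> B
Depth = number of edges = 3

Answer: 3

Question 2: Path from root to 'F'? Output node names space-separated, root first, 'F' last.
Answer: L J F

Derivation:
Walk down from root: L -> J -> F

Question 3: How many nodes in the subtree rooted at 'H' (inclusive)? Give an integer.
Answer: 2

Derivation:
Subtree rooted at H contains: B, H
Count = 2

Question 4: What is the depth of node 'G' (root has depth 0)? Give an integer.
Path from root to G: L -> G
Depth = number of edges = 1

Answer: 1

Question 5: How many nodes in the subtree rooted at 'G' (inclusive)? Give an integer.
Subtree rooted at G contains: B, D, G, H, K
Count = 5

Answer: 5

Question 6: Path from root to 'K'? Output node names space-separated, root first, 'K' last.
Walk down from root: L -> G -> K

Answer: L G K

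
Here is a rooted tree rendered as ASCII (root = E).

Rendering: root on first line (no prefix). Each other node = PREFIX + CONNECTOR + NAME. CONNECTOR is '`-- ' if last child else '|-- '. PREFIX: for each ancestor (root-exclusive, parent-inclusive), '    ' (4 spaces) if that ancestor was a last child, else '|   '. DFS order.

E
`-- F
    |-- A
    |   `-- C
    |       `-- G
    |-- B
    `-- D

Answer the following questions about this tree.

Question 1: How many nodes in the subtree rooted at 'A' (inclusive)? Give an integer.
Answer: 3

Derivation:
Subtree rooted at A contains: A, C, G
Count = 3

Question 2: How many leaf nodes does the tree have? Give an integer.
Answer: 3

Derivation:
Leaves (nodes with no children): B, D, G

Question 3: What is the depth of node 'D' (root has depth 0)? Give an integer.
Answer: 2

Derivation:
Path from root to D: E -> F -> D
Depth = number of edges = 2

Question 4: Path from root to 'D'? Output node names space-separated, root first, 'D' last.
Walk down from root: E -> F -> D

Answer: E F D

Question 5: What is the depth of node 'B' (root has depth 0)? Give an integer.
Answer: 2

Derivation:
Path from root to B: E -> F -> B
Depth = number of edges = 2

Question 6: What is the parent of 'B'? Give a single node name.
Scan adjacency: B appears as child of F

Answer: F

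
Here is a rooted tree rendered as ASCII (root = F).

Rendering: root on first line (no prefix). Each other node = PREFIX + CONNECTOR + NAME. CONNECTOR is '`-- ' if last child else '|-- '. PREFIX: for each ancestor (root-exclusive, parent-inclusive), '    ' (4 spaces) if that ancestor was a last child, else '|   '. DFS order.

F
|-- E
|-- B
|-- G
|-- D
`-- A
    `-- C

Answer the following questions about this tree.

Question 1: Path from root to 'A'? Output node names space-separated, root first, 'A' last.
Answer: F A

Derivation:
Walk down from root: F -> A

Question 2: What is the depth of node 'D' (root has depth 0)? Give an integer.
Answer: 1

Derivation:
Path from root to D: F -> D
Depth = number of edges = 1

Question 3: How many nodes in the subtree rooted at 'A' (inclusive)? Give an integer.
Subtree rooted at A contains: A, C
Count = 2

Answer: 2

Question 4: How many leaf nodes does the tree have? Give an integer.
Leaves (nodes with no children): B, C, D, E, G

Answer: 5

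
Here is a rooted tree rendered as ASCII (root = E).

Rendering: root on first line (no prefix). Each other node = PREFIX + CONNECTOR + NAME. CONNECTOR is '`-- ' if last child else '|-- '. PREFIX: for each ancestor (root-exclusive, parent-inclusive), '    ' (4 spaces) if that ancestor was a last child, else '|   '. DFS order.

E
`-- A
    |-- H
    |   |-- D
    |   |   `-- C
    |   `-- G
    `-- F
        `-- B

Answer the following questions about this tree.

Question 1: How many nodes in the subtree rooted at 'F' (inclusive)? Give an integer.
Answer: 2

Derivation:
Subtree rooted at F contains: B, F
Count = 2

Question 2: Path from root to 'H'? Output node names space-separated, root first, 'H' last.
Answer: E A H

Derivation:
Walk down from root: E -> A -> H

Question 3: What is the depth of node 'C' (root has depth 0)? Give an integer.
Answer: 4

Derivation:
Path from root to C: E -> A -> H -> D -> C
Depth = number of edges = 4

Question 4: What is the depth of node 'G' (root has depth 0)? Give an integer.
Answer: 3

Derivation:
Path from root to G: E -> A -> H -> G
Depth = number of edges = 3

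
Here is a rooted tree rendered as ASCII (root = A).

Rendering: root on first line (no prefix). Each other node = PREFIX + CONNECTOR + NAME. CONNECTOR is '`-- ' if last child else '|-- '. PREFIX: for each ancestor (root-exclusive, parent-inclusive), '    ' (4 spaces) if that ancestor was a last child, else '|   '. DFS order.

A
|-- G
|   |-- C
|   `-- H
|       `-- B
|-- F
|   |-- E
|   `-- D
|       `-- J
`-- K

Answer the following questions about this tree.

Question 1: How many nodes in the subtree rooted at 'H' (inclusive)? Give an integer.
Answer: 2

Derivation:
Subtree rooted at H contains: B, H
Count = 2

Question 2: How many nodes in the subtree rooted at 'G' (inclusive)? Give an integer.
Answer: 4

Derivation:
Subtree rooted at G contains: B, C, G, H
Count = 4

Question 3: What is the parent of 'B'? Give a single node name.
Scan adjacency: B appears as child of H

Answer: H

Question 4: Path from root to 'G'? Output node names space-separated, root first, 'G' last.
Walk down from root: A -> G

Answer: A G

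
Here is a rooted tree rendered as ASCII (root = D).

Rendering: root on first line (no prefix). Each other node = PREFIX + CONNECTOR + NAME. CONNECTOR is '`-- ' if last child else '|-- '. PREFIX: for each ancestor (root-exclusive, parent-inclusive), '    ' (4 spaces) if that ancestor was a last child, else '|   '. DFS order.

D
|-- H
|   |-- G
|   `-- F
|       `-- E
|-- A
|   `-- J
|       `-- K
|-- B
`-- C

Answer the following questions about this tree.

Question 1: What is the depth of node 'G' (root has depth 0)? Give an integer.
Answer: 2

Derivation:
Path from root to G: D -> H -> G
Depth = number of edges = 2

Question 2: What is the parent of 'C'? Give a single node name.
Answer: D

Derivation:
Scan adjacency: C appears as child of D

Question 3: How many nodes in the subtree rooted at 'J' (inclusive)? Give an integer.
Answer: 2

Derivation:
Subtree rooted at J contains: J, K
Count = 2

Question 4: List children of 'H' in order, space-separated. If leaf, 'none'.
Answer: G F

Derivation:
Node H's children (from adjacency): G, F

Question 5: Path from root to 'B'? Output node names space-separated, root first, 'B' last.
Walk down from root: D -> B

Answer: D B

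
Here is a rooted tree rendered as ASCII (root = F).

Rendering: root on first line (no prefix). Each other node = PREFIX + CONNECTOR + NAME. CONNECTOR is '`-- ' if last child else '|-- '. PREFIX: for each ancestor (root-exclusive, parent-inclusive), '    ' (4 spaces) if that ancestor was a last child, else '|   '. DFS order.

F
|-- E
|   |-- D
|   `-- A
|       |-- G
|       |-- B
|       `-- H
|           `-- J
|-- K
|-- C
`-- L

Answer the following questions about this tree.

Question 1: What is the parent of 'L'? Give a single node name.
Answer: F

Derivation:
Scan adjacency: L appears as child of F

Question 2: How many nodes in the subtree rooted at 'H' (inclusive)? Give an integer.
Answer: 2

Derivation:
Subtree rooted at H contains: H, J
Count = 2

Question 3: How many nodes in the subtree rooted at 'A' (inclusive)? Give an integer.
Answer: 5

Derivation:
Subtree rooted at A contains: A, B, G, H, J
Count = 5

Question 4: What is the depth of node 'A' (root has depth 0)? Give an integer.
Path from root to A: F -> E -> A
Depth = number of edges = 2

Answer: 2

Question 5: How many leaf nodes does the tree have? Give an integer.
Answer: 7

Derivation:
Leaves (nodes with no children): B, C, D, G, J, K, L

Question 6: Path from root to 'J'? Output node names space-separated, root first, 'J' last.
Answer: F E A H J

Derivation:
Walk down from root: F -> E -> A -> H -> J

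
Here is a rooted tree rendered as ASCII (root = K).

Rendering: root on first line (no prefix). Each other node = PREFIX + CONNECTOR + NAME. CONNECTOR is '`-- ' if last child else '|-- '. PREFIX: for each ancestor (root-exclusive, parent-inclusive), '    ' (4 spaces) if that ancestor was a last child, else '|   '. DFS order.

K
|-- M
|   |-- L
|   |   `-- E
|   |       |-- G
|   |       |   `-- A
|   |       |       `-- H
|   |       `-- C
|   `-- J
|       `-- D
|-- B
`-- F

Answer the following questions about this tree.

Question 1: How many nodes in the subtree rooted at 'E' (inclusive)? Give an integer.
Subtree rooted at E contains: A, C, E, G, H
Count = 5

Answer: 5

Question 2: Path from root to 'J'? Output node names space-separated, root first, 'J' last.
Walk down from root: K -> M -> J

Answer: K M J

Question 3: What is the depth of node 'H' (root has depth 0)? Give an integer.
Path from root to H: K -> M -> L -> E -> G -> A -> H
Depth = number of edges = 6

Answer: 6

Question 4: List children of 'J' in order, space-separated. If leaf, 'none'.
Answer: D

Derivation:
Node J's children (from adjacency): D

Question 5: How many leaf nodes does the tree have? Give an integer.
Answer: 5

Derivation:
Leaves (nodes with no children): B, C, D, F, H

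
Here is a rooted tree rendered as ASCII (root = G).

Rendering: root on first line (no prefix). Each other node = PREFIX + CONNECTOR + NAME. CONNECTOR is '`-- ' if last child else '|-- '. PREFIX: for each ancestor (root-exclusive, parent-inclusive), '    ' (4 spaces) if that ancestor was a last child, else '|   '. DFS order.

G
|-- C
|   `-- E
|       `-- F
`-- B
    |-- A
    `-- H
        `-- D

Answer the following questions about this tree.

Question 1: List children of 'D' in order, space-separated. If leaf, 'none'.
Node D's children (from adjacency): (leaf)

Answer: none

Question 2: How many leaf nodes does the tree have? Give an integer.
Leaves (nodes with no children): A, D, F

Answer: 3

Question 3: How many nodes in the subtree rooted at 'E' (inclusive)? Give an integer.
Answer: 2

Derivation:
Subtree rooted at E contains: E, F
Count = 2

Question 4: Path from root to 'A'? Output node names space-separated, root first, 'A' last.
Walk down from root: G -> B -> A

Answer: G B A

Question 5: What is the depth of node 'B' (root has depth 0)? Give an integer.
Path from root to B: G -> B
Depth = number of edges = 1

Answer: 1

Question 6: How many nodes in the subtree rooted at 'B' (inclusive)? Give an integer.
Answer: 4

Derivation:
Subtree rooted at B contains: A, B, D, H
Count = 4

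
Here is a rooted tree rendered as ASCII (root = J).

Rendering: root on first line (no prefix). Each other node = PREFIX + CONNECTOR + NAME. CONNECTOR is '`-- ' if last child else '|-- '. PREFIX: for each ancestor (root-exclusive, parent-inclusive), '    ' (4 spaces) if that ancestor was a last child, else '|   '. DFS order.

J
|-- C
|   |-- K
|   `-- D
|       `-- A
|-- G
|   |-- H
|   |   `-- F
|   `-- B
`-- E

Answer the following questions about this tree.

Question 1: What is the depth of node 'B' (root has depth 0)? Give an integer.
Path from root to B: J -> G -> B
Depth = number of edges = 2

Answer: 2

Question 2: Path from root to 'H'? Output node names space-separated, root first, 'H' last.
Walk down from root: J -> G -> H

Answer: J G H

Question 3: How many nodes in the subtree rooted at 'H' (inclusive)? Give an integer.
Subtree rooted at H contains: F, H
Count = 2

Answer: 2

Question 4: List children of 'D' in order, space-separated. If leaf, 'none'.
Node D's children (from adjacency): A

Answer: A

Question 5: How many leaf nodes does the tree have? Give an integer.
Leaves (nodes with no children): A, B, E, F, K

Answer: 5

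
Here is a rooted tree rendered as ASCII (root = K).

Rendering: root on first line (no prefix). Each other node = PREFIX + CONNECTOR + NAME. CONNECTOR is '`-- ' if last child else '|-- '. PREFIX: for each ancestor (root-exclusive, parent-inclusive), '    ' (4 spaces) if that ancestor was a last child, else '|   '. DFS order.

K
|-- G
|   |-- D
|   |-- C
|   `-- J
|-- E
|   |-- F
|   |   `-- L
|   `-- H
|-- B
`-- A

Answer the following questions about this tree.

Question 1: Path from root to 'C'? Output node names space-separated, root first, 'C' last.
Answer: K G C

Derivation:
Walk down from root: K -> G -> C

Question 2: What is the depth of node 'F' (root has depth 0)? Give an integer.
Path from root to F: K -> E -> F
Depth = number of edges = 2

Answer: 2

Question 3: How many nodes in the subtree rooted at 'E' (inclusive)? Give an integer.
Answer: 4

Derivation:
Subtree rooted at E contains: E, F, H, L
Count = 4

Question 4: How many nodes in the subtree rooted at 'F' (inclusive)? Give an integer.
Answer: 2

Derivation:
Subtree rooted at F contains: F, L
Count = 2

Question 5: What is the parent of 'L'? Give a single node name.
Scan adjacency: L appears as child of F

Answer: F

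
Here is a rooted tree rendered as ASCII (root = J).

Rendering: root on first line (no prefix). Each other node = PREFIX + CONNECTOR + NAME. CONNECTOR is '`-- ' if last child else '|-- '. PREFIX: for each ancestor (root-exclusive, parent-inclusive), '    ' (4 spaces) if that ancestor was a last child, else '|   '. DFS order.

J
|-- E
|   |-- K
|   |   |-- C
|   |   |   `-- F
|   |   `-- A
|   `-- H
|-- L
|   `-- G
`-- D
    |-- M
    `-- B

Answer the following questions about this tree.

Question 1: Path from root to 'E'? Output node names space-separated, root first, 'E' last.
Answer: J E

Derivation:
Walk down from root: J -> E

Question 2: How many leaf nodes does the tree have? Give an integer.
Leaves (nodes with no children): A, B, F, G, H, M

Answer: 6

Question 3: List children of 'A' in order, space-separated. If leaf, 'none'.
Answer: none

Derivation:
Node A's children (from adjacency): (leaf)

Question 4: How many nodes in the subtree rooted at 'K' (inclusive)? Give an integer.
Answer: 4

Derivation:
Subtree rooted at K contains: A, C, F, K
Count = 4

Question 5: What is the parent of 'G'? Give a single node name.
Answer: L

Derivation:
Scan adjacency: G appears as child of L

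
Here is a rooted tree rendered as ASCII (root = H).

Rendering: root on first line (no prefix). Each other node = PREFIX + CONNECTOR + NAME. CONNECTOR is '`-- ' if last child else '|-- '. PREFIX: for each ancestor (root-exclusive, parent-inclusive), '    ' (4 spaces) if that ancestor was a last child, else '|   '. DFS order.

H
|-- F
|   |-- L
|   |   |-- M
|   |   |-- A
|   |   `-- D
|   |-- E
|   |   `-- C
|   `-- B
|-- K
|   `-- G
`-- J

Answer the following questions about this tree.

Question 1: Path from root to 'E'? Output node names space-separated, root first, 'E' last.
Walk down from root: H -> F -> E

Answer: H F E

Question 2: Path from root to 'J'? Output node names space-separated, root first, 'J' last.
Answer: H J

Derivation:
Walk down from root: H -> J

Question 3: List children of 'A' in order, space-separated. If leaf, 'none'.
Node A's children (from adjacency): (leaf)

Answer: none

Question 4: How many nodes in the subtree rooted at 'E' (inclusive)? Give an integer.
Answer: 2

Derivation:
Subtree rooted at E contains: C, E
Count = 2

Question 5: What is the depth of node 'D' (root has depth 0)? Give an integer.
Path from root to D: H -> F -> L -> D
Depth = number of edges = 3

Answer: 3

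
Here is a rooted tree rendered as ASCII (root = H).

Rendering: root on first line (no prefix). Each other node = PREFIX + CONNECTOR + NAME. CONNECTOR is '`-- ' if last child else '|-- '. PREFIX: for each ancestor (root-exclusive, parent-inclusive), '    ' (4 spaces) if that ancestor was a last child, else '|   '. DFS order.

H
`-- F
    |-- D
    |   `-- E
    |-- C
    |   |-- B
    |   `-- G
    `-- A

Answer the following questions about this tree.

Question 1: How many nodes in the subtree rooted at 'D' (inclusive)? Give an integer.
Answer: 2

Derivation:
Subtree rooted at D contains: D, E
Count = 2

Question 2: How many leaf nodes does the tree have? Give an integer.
Leaves (nodes with no children): A, B, E, G

Answer: 4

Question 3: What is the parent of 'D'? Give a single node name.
Answer: F

Derivation:
Scan adjacency: D appears as child of F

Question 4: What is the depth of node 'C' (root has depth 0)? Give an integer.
Path from root to C: H -> F -> C
Depth = number of edges = 2

Answer: 2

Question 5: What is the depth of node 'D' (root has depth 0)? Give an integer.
Answer: 2

Derivation:
Path from root to D: H -> F -> D
Depth = number of edges = 2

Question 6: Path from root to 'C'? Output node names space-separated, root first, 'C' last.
Answer: H F C

Derivation:
Walk down from root: H -> F -> C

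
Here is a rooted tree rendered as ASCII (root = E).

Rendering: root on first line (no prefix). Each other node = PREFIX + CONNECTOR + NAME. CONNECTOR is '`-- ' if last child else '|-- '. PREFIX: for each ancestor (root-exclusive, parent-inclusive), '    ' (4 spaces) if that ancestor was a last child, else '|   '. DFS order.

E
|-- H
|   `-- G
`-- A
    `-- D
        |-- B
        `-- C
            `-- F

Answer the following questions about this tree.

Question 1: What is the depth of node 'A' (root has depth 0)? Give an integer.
Answer: 1

Derivation:
Path from root to A: E -> A
Depth = number of edges = 1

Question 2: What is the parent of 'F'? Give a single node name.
Scan adjacency: F appears as child of C

Answer: C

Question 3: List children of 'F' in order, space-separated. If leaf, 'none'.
Answer: none

Derivation:
Node F's children (from adjacency): (leaf)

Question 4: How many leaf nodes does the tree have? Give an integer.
Leaves (nodes with no children): B, F, G

Answer: 3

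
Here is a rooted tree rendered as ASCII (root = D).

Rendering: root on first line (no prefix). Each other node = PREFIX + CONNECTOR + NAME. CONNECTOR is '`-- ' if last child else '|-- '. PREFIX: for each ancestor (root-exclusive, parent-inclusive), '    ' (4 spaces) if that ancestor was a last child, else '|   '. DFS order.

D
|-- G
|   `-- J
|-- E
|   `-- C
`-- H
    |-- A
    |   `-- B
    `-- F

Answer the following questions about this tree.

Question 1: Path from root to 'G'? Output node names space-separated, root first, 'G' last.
Answer: D G

Derivation:
Walk down from root: D -> G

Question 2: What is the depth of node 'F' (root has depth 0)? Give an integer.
Path from root to F: D -> H -> F
Depth = number of edges = 2

Answer: 2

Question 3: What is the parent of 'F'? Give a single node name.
Scan adjacency: F appears as child of H

Answer: H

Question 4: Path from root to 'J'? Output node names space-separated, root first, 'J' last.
Answer: D G J

Derivation:
Walk down from root: D -> G -> J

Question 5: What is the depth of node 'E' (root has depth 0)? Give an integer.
Answer: 1

Derivation:
Path from root to E: D -> E
Depth = number of edges = 1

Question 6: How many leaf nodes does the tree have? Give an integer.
Answer: 4

Derivation:
Leaves (nodes with no children): B, C, F, J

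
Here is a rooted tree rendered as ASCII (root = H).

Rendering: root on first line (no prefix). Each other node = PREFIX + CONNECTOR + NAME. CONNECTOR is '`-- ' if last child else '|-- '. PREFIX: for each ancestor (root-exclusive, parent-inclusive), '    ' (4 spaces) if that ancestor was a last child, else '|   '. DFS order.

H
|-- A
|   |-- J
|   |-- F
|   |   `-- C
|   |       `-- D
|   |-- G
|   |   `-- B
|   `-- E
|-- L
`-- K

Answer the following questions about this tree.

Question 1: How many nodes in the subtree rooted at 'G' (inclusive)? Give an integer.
Answer: 2

Derivation:
Subtree rooted at G contains: B, G
Count = 2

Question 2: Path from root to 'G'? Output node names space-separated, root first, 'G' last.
Walk down from root: H -> A -> G

Answer: H A G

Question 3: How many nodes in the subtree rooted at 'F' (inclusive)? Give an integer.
Subtree rooted at F contains: C, D, F
Count = 3

Answer: 3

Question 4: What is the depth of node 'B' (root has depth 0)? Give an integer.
Answer: 3

Derivation:
Path from root to B: H -> A -> G -> B
Depth = number of edges = 3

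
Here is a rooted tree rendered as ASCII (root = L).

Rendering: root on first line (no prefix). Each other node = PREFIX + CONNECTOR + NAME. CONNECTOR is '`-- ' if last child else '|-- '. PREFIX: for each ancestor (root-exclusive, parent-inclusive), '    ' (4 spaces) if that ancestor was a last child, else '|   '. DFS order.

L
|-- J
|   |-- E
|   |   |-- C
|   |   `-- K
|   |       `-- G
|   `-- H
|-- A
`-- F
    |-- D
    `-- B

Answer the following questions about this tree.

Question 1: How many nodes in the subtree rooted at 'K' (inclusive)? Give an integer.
Answer: 2

Derivation:
Subtree rooted at K contains: G, K
Count = 2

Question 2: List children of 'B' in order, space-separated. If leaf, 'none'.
Node B's children (from adjacency): (leaf)

Answer: none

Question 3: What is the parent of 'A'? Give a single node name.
Answer: L

Derivation:
Scan adjacency: A appears as child of L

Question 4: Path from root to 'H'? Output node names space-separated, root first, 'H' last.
Walk down from root: L -> J -> H

Answer: L J H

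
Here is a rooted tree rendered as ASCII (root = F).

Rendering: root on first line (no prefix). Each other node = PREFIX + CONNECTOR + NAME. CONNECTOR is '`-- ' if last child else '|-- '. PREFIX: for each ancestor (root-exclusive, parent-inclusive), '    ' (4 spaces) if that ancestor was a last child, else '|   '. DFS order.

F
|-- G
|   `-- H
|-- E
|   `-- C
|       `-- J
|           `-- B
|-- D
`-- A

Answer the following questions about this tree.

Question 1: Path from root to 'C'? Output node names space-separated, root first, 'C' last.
Walk down from root: F -> E -> C

Answer: F E C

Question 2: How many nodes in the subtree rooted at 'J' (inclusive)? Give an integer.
Answer: 2

Derivation:
Subtree rooted at J contains: B, J
Count = 2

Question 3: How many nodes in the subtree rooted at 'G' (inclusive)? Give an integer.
Subtree rooted at G contains: G, H
Count = 2

Answer: 2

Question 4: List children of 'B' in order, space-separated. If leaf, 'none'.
Answer: none

Derivation:
Node B's children (from adjacency): (leaf)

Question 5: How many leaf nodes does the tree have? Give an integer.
Answer: 4

Derivation:
Leaves (nodes with no children): A, B, D, H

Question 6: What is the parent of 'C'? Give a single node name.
Answer: E

Derivation:
Scan adjacency: C appears as child of E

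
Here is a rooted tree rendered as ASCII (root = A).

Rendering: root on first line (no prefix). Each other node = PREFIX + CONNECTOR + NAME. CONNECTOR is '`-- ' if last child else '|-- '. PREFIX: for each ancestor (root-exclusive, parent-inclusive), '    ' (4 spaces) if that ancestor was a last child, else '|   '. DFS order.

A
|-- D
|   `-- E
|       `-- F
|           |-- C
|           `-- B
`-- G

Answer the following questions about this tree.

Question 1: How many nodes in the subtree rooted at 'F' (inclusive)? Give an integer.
Answer: 3

Derivation:
Subtree rooted at F contains: B, C, F
Count = 3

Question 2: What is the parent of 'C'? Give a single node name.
Answer: F

Derivation:
Scan adjacency: C appears as child of F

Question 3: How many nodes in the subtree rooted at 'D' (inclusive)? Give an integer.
Answer: 5

Derivation:
Subtree rooted at D contains: B, C, D, E, F
Count = 5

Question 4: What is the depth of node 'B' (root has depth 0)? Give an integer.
Answer: 4

Derivation:
Path from root to B: A -> D -> E -> F -> B
Depth = number of edges = 4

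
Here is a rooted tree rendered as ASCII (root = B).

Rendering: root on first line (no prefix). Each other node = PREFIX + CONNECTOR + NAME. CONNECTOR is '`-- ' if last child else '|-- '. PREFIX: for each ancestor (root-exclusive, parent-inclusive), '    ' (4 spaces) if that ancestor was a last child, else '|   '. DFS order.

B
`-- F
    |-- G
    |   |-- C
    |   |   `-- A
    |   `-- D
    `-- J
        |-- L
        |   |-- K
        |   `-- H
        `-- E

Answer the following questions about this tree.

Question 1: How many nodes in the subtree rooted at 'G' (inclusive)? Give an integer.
Answer: 4

Derivation:
Subtree rooted at G contains: A, C, D, G
Count = 4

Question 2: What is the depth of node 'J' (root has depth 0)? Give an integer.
Path from root to J: B -> F -> J
Depth = number of edges = 2

Answer: 2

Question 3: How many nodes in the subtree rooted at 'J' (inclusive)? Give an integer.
Subtree rooted at J contains: E, H, J, K, L
Count = 5

Answer: 5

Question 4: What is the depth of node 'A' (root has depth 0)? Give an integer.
Path from root to A: B -> F -> G -> C -> A
Depth = number of edges = 4

Answer: 4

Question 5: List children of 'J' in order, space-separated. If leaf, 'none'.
Answer: L E

Derivation:
Node J's children (from adjacency): L, E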